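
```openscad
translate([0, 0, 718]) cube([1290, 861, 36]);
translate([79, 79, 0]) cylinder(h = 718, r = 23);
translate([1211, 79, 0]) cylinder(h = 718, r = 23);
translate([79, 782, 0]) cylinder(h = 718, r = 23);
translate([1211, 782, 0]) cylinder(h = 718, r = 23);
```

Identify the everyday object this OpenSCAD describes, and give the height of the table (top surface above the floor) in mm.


A table. The table height is 754 mm.

A 1290×861×36 slab sits at z = 718 on four Ø46 mm round legs — a table. The top surface is at 718 + 36 = 754 mm.


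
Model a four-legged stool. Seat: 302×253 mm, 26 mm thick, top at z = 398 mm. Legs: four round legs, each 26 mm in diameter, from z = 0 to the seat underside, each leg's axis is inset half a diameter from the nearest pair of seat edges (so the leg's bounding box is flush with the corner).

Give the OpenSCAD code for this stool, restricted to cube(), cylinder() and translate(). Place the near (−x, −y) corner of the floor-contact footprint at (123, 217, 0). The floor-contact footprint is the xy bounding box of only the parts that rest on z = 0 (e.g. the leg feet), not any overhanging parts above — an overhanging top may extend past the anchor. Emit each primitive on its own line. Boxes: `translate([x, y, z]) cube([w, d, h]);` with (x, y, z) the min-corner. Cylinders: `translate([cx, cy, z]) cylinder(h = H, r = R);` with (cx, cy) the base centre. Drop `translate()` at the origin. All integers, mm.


translate([123, 217, 372]) cube([302, 253, 26]);
translate([136, 230, 0]) cylinder(h = 372, r = 13);
translate([412, 230, 0]) cylinder(h = 372, r = 13);
translate([136, 457, 0]) cylinder(h = 372, r = 13);
translate([412, 457, 0]) cylinder(h = 372, r = 13);


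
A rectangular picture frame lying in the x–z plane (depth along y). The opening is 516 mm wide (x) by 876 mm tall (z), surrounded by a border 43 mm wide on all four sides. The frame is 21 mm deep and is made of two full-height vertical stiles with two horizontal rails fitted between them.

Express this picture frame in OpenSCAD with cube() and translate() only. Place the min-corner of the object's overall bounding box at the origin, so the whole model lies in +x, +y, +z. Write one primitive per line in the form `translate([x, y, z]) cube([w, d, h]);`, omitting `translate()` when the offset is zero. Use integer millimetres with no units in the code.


cube([43, 21, 962]);
translate([559, 0, 0]) cube([43, 21, 962]);
translate([43, 0, 0]) cube([516, 21, 43]);
translate([43, 0, 919]) cube([516, 21, 43]);


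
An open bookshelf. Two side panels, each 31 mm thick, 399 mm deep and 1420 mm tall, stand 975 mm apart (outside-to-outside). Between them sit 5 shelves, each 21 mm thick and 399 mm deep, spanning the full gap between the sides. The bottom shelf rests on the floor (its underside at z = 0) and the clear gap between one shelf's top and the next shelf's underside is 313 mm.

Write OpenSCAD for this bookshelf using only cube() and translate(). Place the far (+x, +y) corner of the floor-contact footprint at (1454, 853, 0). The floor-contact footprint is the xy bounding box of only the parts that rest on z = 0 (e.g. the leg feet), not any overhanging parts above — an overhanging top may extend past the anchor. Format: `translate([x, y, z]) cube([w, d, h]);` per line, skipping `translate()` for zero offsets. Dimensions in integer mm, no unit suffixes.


translate([479, 454, 0]) cube([31, 399, 1420]);
translate([1423, 454, 0]) cube([31, 399, 1420]);
translate([510, 454, 0]) cube([913, 399, 21]);
translate([510, 454, 334]) cube([913, 399, 21]);
translate([510, 454, 668]) cube([913, 399, 21]);
translate([510, 454, 1002]) cube([913, 399, 21]);
translate([510, 454, 1336]) cube([913, 399, 21]);


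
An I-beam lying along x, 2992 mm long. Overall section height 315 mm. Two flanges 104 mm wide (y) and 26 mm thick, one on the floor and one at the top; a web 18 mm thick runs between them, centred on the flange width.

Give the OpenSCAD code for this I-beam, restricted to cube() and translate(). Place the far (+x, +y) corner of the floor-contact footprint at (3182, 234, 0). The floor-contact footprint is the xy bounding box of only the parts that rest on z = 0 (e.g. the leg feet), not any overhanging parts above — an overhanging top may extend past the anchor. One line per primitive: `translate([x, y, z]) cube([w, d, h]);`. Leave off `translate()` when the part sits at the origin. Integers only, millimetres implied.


translate([190, 130, 0]) cube([2992, 104, 26]);
translate([190, 173, 26]) cube([2992, 18, 263]);
translate([190, 130, 289]) cube([2992, 104, 26]);


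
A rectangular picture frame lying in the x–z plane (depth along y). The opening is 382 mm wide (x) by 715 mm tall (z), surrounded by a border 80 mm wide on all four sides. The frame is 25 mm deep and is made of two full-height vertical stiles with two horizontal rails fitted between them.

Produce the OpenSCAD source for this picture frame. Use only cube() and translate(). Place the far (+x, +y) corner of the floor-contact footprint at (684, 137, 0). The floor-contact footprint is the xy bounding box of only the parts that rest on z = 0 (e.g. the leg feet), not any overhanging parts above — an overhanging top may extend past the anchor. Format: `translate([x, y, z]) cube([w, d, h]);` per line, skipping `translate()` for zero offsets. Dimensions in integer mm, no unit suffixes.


translate([142, 112, 0]) cube([80, 25, 875]);
translate([604, 112, 0]) cube([80, 25, 875]);
translate([222, 112, 0]) cube([382, 25, 80]);
translate([222, 112, 795]) cube([382, 25, 80]);


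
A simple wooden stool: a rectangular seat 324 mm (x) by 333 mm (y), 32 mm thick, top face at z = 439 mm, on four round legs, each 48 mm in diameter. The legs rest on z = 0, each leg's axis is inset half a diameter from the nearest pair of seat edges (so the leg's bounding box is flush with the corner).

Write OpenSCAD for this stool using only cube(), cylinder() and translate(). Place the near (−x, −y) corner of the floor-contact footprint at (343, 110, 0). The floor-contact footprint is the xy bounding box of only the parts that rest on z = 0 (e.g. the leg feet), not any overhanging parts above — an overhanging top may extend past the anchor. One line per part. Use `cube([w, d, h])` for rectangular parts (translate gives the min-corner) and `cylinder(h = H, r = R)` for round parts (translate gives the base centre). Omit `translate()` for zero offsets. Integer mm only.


translate([343, 110, 407]) cube([324, 333, 32]);
translate([367, 134, 0]) cylinder(h = 407, r = 24);
translate([643, 134, 0]) cylinder(h = 407, r = 24);
translate([367, 419, 0]) cylinder(h = 407, r = 24);
translate([643, 419, 0]) cylinder(h = 407, r = 24);


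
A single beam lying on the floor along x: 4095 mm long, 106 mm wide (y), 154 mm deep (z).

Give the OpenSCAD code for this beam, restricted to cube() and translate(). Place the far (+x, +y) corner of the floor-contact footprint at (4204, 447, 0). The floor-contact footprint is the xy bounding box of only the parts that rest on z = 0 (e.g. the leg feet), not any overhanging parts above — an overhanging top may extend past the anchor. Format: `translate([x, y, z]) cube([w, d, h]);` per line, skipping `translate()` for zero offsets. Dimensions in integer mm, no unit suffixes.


translate([109, 341, 0]) cube([4095, 106, 154]);


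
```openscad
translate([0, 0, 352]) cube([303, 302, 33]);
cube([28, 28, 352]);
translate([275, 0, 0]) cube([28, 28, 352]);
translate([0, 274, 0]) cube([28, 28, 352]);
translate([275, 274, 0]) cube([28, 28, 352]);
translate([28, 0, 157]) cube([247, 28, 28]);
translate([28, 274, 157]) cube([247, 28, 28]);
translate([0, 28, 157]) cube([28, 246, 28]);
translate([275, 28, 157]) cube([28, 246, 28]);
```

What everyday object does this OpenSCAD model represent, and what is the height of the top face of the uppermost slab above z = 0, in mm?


A stool. The seat height is 385 mm.

A 303×302×33 slab at z = 352 on four corner posts — a stool. The seat top is 352 + 33 = 385 mm.


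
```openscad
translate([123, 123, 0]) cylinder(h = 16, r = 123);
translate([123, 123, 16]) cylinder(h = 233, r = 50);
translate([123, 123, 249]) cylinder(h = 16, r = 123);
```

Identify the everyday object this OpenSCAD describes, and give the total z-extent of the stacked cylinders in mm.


A spool. The overall height is 265 mm.

Three coaxial cylinders, large–small–large — a spool. Two 16 mm flanges and a 233 mm core give 16 + 233 + 16 = 265 mm.


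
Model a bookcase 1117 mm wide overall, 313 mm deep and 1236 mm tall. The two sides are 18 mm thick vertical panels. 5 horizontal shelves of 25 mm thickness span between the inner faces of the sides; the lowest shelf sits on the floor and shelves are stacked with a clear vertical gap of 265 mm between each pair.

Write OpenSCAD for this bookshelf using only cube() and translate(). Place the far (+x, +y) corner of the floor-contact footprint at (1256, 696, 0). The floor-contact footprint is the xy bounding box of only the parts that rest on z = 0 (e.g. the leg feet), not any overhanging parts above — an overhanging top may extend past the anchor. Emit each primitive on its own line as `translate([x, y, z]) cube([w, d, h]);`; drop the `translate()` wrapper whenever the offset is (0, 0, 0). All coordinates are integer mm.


translate([139, 383, 0]) cube([18, 313, 1236]);
translate([1238, 383, 0]) cube([18, 313, 1236]);
translate([157, 383, 0]) cube([1081, 313, 25]);
translate([157, 383, 290]) cube([1081, 313, 25]);
translate([157, 383, 580]) cube([1081, 313, 25]);
translate([157, 383, 870]) cube([1081, 313, 25]);
translate([157, 383, 1160]) cube([1081, 313, 25]);


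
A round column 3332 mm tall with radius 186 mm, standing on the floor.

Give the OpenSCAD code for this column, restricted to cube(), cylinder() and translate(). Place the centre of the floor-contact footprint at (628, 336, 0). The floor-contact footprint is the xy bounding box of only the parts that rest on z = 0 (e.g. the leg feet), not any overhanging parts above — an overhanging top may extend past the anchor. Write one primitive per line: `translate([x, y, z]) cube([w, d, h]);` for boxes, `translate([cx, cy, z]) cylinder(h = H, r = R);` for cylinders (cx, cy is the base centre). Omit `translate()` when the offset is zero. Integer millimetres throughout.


translate([628, 336, 0]) cylinder(h = 3332, r = 186);


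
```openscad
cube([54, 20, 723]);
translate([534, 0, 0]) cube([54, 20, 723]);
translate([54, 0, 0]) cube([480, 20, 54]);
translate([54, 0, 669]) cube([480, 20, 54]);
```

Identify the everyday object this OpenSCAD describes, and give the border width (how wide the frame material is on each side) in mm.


A picture frame. The border width is 54 mm.

Four thin pieces enclosing a rectangular opening — a picture frame. The two full-height stiles are 723 mm tall; the top rail sits at z = 669 and is 54 mm tall, so the border above the opening is 723 − 669 = 54 mm, matching the stile x-width.


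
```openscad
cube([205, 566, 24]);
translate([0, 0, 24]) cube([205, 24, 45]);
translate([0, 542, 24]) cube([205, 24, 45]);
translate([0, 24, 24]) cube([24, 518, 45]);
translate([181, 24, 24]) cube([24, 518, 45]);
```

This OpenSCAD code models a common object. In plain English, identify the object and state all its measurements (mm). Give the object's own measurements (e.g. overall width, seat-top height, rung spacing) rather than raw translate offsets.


An open-topped rectangular box: outside dimensions 205×566×69 mm, with a uniform wall and base thickness of 24 mm. The base is a full 205×566 slab on the floor; four walls sit on top of the base. The front and back walls (the −y and +y sides) span the full width; the two side walls fit between them.


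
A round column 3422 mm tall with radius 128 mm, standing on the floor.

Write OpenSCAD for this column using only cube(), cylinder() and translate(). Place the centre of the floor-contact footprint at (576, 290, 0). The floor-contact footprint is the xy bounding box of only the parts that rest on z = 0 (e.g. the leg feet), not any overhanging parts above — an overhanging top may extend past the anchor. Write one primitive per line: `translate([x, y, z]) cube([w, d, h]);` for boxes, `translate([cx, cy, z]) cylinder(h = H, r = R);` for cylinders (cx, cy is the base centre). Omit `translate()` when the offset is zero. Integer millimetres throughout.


translate([576, 290, 0]) cylinder(h = 3422, r = 128);


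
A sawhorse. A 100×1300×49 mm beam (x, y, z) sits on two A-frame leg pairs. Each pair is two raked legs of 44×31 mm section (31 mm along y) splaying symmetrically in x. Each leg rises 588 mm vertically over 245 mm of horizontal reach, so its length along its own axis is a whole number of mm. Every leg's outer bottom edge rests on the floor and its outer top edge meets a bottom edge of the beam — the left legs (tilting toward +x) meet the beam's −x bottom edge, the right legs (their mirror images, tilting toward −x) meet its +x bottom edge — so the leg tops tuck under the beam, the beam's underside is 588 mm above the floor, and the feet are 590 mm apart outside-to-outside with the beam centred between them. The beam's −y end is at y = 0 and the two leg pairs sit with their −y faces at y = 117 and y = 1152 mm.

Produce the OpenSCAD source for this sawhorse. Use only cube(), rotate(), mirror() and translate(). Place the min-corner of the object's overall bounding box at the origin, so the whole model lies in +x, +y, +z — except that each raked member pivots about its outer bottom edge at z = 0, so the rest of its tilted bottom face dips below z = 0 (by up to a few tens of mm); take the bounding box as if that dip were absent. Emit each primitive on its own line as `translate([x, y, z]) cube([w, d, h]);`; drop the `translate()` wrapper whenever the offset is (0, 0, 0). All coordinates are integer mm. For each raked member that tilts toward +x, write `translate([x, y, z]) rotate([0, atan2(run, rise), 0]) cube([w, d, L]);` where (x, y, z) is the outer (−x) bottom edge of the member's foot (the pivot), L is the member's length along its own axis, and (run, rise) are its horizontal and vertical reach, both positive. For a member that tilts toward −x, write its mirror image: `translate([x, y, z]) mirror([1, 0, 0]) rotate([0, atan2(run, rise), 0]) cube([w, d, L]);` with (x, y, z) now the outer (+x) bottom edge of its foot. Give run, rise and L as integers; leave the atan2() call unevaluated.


translate([245, 0, 588]) cube([100, 1300, 49]);
translate([0, 117, 0]) rotate([0, atan2(245, 588), 0]) cube([44, 31, 637]);
translate([590, 117, 0]) mirror([1, 0, 0]) rotate([0, atan2(245, 588), 0]) cube([44, 31, 637]);
translate([0, 1152, 0]) rotate([0, atan2(245, 588), 0]) cube([44, 31, 637]);
translate([590, 1152, 0]) mirror([1, 0, 0]) rotate([0, atan2(245, 588), 0]) cube([44, 31, 637]);


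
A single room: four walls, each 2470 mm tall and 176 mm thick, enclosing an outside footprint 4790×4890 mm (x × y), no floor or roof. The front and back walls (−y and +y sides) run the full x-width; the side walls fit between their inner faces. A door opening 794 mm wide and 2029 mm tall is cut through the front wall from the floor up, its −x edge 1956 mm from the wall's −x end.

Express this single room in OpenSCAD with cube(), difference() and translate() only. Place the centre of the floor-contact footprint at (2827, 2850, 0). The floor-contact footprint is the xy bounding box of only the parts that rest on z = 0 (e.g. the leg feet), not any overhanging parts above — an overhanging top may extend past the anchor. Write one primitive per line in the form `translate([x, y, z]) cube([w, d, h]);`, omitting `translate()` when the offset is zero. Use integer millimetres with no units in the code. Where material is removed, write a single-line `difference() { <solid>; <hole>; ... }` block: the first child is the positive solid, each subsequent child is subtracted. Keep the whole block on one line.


difference() { translate([432, 405, 0]) cube([4790, 176, 2470]); translate([2388, 405, 0]) cube([794, 176, 2029]); }
translate([432, 5119, 0]) cube([4790, 176, 2470]);
translate([432, 581, 0]) cube([176, 4538, 2470]);
translate([5046, 581, 0]) cube([176, 4538, 2470]);


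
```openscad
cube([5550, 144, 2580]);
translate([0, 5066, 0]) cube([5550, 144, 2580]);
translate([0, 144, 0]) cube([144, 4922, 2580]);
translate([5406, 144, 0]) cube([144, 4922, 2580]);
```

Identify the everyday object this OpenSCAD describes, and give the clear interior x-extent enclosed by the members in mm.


A house (or room) frame. The interior width is 5262 mm.

Four 2580 mm walls enclosing a rectangle with no floor or roof — a room or house frame. Outside width is 5550 mm and wall thickness is 144 mm, so the interior width is 5550 − 2 × 144 = 5262 mm.


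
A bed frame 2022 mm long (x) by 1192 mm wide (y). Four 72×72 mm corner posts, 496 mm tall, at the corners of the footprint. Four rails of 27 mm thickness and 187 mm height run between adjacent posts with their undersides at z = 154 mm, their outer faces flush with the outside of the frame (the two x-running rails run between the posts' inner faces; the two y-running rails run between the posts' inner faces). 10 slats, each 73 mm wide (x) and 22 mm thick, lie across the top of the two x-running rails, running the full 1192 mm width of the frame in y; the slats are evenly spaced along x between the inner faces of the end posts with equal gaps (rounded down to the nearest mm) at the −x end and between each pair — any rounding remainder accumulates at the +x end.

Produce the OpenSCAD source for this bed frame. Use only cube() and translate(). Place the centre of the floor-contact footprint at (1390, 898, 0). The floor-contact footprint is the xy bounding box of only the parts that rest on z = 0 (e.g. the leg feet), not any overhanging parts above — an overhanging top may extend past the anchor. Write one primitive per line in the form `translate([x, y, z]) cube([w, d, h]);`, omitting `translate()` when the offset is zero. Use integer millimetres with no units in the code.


translate([379, 302, 0]) cube([72, 72, 496]);
translate([379, 1422, 0]) cube([72, 72, 496]);
translate([2329, 302, 0]) cube([72, 72, 496]);
translate([2329, 1422, 0]) cube([72, 72, 496]);
translate([451, 302, 154]) cube([1878, 27, 187]);
translate([451, 1467, 154]) cube([1878, 27, 187]);
translate([379, 374, 154]) cube([27, 1048, 187]);
translate([2374, 374, 154]) cube([27, 1048, 187]);
translate([555, 302, 341]) cube([73, 1192, 22]);
translate([732, 302, 341]) cube([73, 1192, 22]);
translate([909, 302, 341]) cube([73, 1192, 22]);
translate([1086, 302, 341]) cube([73, 1192, 22]);
translate([1263, 302, 341]) cube([73, 1192, 22]);
translate([1440, 302, 341]) cube([73, 1192, 22]);
translate([1617, 302, 341]) cube([73, 1192, 22]);
translate([1794, 302, 341]) cube([73, 1192, 22]);
translate([1971, 302, 341]) cube([73, 1192, 22]);
translate([2148, 302, 341]) cube([73, 1192, 22]);


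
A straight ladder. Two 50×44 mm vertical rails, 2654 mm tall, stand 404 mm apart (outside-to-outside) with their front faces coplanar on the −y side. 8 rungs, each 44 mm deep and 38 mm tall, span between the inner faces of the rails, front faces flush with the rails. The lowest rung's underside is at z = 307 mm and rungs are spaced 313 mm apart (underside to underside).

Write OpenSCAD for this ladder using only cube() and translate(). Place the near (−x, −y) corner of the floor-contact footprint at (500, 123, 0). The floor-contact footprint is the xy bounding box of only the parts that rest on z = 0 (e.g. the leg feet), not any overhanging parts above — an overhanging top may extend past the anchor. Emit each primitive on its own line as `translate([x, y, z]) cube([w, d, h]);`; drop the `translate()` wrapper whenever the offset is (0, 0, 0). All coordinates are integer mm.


translate([500, 123, 0]) cube([50, 44, 2654]);
translate([854, 123, 0]) cube([50, 44, 2654]);
translate([550, 123, 307]) cube([304, 44, 38]);
translate([550, 123, 620]) cube([304, 44, 38]);
translate([550, 123, 933]) cube([304, 44, 38]);
translate([550, 123, 1246]) cube([304, 44, 38]);
translate([550, 123, 1559]) cube([304, 44, 38]);
translate([550, 123, 1872]) cube([304, 44, 38]);
translate([550, 123, 2185]) cube([304, 44, 38]);
translate([550, 123, 2498]) cube([304, 44, 38]);


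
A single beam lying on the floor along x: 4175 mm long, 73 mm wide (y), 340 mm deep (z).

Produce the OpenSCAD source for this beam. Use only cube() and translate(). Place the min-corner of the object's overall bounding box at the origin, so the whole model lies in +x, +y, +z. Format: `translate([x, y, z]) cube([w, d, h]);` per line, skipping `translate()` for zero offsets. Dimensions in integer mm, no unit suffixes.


cube([4175, 73, 340]);


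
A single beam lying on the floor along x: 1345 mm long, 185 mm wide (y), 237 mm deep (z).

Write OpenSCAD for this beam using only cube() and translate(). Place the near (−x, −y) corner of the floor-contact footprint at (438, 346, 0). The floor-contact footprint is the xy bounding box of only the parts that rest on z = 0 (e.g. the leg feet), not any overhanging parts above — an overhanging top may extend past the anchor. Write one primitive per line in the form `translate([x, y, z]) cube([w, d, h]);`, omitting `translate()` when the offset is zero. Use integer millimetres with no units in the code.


translate([438, 346, 0]) cube([1345, 185, 237]);


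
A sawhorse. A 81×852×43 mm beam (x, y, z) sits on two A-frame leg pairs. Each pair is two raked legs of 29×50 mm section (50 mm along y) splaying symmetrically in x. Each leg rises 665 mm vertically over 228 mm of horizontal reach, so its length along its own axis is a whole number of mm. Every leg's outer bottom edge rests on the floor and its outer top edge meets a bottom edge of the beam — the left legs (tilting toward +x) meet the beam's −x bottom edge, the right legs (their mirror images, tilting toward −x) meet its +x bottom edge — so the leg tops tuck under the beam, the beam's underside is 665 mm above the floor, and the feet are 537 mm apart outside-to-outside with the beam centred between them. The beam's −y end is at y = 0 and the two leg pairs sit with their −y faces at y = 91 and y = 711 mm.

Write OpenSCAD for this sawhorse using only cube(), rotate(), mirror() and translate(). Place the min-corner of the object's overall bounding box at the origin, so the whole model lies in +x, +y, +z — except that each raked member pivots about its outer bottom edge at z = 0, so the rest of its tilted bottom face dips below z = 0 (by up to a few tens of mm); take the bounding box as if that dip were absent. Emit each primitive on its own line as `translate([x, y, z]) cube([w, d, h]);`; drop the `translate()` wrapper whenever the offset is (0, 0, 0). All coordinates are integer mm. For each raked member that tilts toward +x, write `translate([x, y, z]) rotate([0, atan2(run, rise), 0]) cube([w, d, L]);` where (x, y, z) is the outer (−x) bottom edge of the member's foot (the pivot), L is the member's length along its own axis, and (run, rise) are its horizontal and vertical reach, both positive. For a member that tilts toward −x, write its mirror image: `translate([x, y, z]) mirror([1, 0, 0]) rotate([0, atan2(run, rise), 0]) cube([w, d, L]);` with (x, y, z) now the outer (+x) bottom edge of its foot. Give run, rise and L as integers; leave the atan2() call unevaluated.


translate([228, 0, 665]) cube([81, 852, 43]);
translate([0, 91, 0]) rotate([0, atan2(228, 665), 0]) cube([29, 50, 703]);
translate([537, 91, 0]) mirror([1, 0, 0]) rotate([0, atan2(228, 665), 0]) cube([29, 50, 703]);
translate([0, 711, 0]) rotate([0, atan2(228, 665), 0]) cube([29, 50, 703]);
translate([537, 711, 0]) mirror([1, 0, 0]) rotate([0, atan2(228, 665), 0]) cube([29, 50, 703]);


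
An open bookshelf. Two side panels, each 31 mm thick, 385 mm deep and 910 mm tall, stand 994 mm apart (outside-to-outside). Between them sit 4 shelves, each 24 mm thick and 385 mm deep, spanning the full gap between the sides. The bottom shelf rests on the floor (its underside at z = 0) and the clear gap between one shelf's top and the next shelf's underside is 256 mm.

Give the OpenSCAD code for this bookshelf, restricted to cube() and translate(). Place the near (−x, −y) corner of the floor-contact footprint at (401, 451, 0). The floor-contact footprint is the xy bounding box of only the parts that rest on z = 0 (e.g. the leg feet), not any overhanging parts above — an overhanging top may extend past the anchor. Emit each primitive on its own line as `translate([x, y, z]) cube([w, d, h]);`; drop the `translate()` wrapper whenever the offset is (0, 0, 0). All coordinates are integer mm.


translate([401, 451, 0]) cube([31, 385, 910]);
translate([1364, 451, 0]) cube([31, 385, 910]);
translate([432, 451, 0]) cube([932, 385, 24]);
translate([432, 451, 280]) cube([932, 385, 24]);
translate([432, 451, 560]) cube([932, 385, 24]);
translate([432, 451, 840]) cube([932, 385, 24]);


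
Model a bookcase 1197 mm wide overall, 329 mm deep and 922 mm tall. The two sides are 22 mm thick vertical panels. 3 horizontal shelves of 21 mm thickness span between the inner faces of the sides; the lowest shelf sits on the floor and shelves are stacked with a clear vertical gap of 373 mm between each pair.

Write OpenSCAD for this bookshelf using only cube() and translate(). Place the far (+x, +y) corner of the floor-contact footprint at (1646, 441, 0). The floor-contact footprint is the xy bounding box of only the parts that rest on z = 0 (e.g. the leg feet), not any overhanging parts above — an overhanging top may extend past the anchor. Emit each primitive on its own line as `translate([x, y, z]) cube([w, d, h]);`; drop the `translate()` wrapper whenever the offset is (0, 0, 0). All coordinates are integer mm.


translate([449, 112, 0]) cube([22, 329, 922]);
translate([1624, 112, 0]) cube([22, 329, 922]);
translate([471, 112, 0]) cube([1153, 329, 21]);
translate([471, 112, 394]) cube([1153, 329, 21]);
translate([471, 112, 788]) cube([1153, 329, 21]);


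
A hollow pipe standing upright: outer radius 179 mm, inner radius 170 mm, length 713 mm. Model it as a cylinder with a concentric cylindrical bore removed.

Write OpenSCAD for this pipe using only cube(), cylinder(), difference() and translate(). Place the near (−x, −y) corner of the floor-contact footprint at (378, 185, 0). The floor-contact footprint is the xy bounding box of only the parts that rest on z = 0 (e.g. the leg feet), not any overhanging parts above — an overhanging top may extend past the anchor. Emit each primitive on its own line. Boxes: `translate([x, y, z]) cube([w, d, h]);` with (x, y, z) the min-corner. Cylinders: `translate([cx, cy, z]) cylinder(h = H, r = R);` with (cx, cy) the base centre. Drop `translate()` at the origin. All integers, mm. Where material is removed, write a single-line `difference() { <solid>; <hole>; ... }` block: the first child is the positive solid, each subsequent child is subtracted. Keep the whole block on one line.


difference() { translate([557, 364, 0]) cylinder(h = 713, r = 179); translate([557, 364, 0]) cylinder(h = 713, r = 170); }


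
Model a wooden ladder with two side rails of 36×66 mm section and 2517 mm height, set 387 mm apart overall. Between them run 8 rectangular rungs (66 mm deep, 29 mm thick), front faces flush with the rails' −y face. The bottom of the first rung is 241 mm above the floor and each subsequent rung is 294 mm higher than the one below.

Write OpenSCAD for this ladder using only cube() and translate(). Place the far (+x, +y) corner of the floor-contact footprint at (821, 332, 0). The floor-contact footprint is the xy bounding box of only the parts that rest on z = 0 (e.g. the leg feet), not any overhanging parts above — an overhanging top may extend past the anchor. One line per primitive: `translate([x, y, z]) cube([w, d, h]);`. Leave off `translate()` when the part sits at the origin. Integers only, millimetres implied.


translate([434, 266, 0]) cube([36, 66, 2517]);
translate([785, 266, 0]) cube([36, 66, 2517]);
translate([470, 266, 241]) cube([315, 66, 29]);
translate([470, 266, 535]) cube([315, 66, 29]);
translate([470, 266, 829]) cube([315, 66, 29]);
translate([470, 266, 1123]) cube([315, 66, 29]);
translate([470, 266, 1417]) cube([315, 66, 29]);
translate([470, 266, 1711]) cube([315, 66, 29]);
translate([470, 266, 2005]) cube([315, 66, 29]);
translate([470, 266, 2299]) cube([315, 66, 29]);


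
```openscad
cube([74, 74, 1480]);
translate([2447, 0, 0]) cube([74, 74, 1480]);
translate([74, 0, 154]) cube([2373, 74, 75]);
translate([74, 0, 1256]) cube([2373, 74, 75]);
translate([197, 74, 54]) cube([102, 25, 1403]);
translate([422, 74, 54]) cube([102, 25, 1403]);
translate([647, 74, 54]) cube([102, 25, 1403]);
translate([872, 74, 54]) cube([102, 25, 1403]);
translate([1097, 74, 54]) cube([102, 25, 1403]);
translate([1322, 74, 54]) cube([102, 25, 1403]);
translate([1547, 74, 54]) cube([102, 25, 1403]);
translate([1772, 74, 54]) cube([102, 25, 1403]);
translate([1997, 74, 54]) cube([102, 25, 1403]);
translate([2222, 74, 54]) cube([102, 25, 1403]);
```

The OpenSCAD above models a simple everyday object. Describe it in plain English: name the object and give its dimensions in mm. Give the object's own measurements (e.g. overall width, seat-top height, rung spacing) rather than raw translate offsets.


A fence section. Two 74×74 mm posts, 1480 mm tall, stand on the floor with a clear span of 2373 mm between their inner faces. Two horizontal rails of 74×75 mm section span the gap between the posts with their undersides at z = 154 mm and z = 1256 mm, flush with the posts' −y face. 10 pickets, each 102 mm wide, 25 mm thick and 1403 mm tall, are fixed to the +y face of the rails with their bottoms at z = 54 mm, spaced across the span with a 123 mm gap after the −x post and between neighbouring pickets and before the +x post.


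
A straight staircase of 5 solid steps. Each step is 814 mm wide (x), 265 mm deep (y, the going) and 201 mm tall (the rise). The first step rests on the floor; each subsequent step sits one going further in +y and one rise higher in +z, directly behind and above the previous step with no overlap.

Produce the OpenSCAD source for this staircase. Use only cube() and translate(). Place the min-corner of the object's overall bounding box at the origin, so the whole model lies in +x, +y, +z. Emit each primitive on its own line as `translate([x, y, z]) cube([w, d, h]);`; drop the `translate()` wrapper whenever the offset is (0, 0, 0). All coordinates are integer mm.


cube([814, 265, 201]);
translate([0, 265, 201]) cube([814, 265, 201]);
translate([0, 530, 402]) cube([814, 265, 201]);
translate([0, 795, 603]) cube([814, 265, 201]);
translate([0, 1060, 804]) cube([814, 265, 201]);


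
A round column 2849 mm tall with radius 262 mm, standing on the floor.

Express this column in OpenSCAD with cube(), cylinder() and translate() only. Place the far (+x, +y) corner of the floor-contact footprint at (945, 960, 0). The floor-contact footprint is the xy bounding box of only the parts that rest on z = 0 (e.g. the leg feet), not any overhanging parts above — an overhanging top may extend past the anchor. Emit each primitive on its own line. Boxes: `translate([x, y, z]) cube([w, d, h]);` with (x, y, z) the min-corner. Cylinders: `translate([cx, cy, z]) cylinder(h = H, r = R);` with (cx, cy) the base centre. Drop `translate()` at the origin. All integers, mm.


translate([683, 698, 0]) cylinder(h = 2849, r = 262);


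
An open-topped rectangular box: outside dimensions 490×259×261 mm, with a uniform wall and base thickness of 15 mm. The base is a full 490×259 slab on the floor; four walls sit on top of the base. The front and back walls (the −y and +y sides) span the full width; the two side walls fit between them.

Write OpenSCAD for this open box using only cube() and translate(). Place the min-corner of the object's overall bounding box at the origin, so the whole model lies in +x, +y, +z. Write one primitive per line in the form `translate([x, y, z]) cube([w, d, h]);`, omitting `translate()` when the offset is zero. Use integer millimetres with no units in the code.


cube([490, 259, 15]);
translate([0, 0, 15]) cube([490, 15, 246]);
translate([0, 244, 15]) cube([490, 15, 246]);
translate([0, 15, 15]) cube([15, 229, 246]);
translate([475, 15, 15]) cube([15, 229, 246]);


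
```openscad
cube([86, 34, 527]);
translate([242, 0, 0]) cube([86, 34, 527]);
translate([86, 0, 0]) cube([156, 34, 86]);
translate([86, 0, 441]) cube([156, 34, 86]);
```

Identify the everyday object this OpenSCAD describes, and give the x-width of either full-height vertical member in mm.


A picture frame. The border width is 86 mm.

Four thin pieces enclosing a rectangular opening — a picture frame. The two full-height stiles are 527 mm tall; the top rail sits at z = 441 and is 86 mm tall, so the border above the opening is 527 − 441 = 86 mm, matching the stile x-width.


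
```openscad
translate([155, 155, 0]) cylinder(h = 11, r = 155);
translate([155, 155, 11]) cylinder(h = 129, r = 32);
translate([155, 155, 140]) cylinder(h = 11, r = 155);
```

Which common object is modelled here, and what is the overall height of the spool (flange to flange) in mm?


A spool. The overall height is 151 mm.

Three coaxial cylinders, large–small–large — a spool. Two 11 mm flanges and a 129 mm core give 11 + 129 + 11 = 151 mm.


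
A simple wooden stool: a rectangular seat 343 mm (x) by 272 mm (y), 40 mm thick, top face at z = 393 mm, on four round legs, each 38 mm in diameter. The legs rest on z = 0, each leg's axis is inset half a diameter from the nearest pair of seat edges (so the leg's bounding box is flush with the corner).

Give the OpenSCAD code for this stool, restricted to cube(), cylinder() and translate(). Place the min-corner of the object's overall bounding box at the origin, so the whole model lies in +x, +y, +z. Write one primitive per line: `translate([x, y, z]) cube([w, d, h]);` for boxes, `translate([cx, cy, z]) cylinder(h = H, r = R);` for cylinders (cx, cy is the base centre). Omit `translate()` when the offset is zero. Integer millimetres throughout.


translate([0, 0, 353]) cube([343, 272, 40]);
translate([19, 19, 0]) cylinder(h = 353, r = 19);
translate([324, 19, 0]) cylinder(h = 353, r = 19);
translate([19, 253, 0]) cylinder(h = 353, r = 19);
translate([324, 253, 0]) cylinder(h = 353, r = 19);


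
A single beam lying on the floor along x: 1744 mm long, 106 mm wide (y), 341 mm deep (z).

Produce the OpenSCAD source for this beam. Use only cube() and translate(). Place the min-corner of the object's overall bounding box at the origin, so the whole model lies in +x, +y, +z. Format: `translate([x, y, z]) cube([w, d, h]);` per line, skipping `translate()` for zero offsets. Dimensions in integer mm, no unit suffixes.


cube([1744, 106, 341]);


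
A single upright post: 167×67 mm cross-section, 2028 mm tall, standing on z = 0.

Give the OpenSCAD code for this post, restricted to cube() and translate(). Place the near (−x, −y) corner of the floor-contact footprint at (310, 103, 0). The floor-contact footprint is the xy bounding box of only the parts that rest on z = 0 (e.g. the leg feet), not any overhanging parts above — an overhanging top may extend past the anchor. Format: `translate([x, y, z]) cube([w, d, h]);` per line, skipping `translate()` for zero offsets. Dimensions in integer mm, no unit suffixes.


translate([310, 103, 0]) cube([167, 67, 2028]);


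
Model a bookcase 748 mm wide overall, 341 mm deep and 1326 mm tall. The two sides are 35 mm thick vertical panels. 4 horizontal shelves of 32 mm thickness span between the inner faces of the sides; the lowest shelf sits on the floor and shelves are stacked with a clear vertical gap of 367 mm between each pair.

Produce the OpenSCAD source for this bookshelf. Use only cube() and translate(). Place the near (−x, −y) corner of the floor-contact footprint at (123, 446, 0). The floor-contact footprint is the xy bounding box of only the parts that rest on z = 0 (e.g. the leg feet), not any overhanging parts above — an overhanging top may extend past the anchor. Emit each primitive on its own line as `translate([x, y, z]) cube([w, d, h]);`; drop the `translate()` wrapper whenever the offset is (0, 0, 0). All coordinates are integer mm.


translate([123, 446, 0]) cube([35, 341, 1326]);
translate([836, 446, 0]) cube([35, 341, 1326]);
translate([158, 446, 0]) cube([678, 341, 32]);
translate([158, 446, 399]) cube([678, 341, 32]);
translate([158, 446, 798]) cube([678, 341, 32]);
translate([158, 446, 1197]) cube([678, 341, 32]);


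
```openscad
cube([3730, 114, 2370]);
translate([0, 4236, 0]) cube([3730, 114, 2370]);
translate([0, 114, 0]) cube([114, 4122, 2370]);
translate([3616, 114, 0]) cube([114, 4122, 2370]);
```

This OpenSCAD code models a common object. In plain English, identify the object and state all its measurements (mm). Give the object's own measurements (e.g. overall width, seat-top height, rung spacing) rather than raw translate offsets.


The wall frame of a small rectangular building: four walls, each 2370 mm tall and 114 mm thick, enclosing a footprint 3730 mm (x) by 4350 mm (y) outside-to-outside, with no floor or roof. The front and back walls (the −y and +y sides) span the full width; the two side walls fit between them.


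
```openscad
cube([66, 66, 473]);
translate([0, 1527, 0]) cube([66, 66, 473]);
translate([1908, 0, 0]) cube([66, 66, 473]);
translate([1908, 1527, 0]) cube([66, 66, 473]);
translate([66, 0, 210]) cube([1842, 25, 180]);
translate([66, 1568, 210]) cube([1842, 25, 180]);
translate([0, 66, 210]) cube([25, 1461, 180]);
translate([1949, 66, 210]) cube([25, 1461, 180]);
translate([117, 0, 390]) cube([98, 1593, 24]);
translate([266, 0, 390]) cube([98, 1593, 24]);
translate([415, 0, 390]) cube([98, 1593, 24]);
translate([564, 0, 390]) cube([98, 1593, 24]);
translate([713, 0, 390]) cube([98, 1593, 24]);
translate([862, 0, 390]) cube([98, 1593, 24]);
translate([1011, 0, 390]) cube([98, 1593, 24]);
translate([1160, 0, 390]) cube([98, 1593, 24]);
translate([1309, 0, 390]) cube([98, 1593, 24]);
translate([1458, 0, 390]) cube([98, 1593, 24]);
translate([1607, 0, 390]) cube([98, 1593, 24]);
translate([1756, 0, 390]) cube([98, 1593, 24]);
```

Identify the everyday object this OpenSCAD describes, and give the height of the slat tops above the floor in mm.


A bed frame. The slat-top height is 414 mm.

Four posts, four rails, and a row of slats — a bed frame. Slats sit on the rails at z = 210 + 180 = 390; with slat thickness 24, the top is 414 mm.


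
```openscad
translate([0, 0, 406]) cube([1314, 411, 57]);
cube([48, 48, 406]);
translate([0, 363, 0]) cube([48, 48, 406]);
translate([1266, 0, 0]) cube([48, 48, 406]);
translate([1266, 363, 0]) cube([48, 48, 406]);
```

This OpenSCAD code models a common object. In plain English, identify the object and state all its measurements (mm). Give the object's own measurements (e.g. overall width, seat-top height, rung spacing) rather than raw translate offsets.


A long wooden bench with a 1314 mm (x) × 411 mm (y) seat, 57 mm thick, its top surface 463 mm above the floor. Four 48 mm square legs at the seat corners, flush with the edges, run from z = 0 to the seat underside.


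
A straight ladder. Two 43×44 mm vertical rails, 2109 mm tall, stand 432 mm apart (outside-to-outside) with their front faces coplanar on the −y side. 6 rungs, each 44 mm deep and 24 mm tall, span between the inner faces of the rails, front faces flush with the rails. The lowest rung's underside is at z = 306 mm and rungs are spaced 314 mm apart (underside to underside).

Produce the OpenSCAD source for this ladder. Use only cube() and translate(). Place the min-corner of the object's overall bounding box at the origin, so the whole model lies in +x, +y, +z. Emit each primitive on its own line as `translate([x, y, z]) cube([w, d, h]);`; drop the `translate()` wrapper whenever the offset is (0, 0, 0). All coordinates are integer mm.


cube([43, 44, 2109]);
translate([389, 0, 0]) cube([43, 44, 2109]);
translate([43, 0, 306]) cube([346, 44, 24]);
translate([43, 0, 620]) cube([346, 44, 24]);
translate([43, 0, 934]) cube([346, 44, 24]);
translate([43, 0, 1248]) cube([346, 44, 24]);
translate([43, 0, 1562]) cube([346, 44, 24]);
translate([43, 0, 1876]) cube([346, 44, 24]);
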